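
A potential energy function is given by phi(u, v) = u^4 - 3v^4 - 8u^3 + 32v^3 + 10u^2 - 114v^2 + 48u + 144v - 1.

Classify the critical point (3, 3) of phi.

The mixed partial ∂²phi/∂u∂v is 0, so the Hessian at any point is diag(phi_uu, phi_vv) = diag(4(3u^2 - 12u + 5), 12(-3v^2 + 16v - 19)).
At (3, 3): H = diag(-16, 24).
The eigenvalues have opposite signs, so H is indefinite: a saddle point.

saddle point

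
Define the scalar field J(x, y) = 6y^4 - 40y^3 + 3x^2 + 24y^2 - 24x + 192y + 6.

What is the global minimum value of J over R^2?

-164

J(x,y) separates as P(x) + Q(y) + 6, so its minimum is min P + min Q + 6.
P'(x) = 6x - 24 vanishes at x ∈ {4}; Q'(y) = 24(y - 4)(y - 2)(y + 1) vanishes at y ∈ {-1, 2, 4}.
Local minima of P (where P''>0): P(4)=-48. Local minima of Q: Q(-1)=-122, Q(4)=128.
So the global minimum of J is P(4) + Q(-1) + 6 = -48 − 122 + 6 = -164, attained at (4, -1).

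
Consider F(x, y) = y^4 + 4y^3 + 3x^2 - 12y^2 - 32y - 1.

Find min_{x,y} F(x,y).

-65

F(x,y) separates as P(x) + Q(y) − 1, so its minimum is min P + min Q − 1.
P'(x) = 6x vanishes at x ∈ {0}; Q'(y) = 4(y - 2)(y + 1)(y + 4) vanishes at y ∈ {-4, -1, 2}.
Local minima of P (where P''>0): P(0)=0. Local minima of Q: Q(-4)=-64, Q(2)=-64.
So the global minimum of F is P(0) + Q(-4) − 1 = 0 − 64 − 1 = -65, attained at (0, -4).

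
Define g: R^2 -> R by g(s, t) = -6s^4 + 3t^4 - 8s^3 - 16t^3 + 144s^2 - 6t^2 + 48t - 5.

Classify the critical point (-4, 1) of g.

The mixed partial ∂²g/∂s∂t is 0, so the Hessian at any point is diag(g_ss, g_tt) = diag(24(-3s^2 - 2s + 12), 12(3t^2 - 8t - 1)).
At (-4, 1): H = diag(-672, -72).
Both eigenvalues are negative, so H is negative definite: a local maximum.

local maximum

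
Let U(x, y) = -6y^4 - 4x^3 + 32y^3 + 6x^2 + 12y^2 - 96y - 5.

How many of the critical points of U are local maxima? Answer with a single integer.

2

U separates as a function of x plus a function of y, so ∇U=0 decouples.
∂U/∂x = -12x(x - 1) = 0 at x ∈ {0, 1}; ∂U/∂y = -24(y - 4)(y - 1)(y + 1) = 0 at y ∈ {-1, 1, 4}.
The Hessian is diagonal: diag(U_xx, U_yy). Second derivatives: U_xx(0)=12, U_xx(1)=-12; U_yy(-1)=-240, U_yy(1)=144, U_yy(4)=-360.
Local maxima occur where both diagonal entries negative: (1, -1), (1, 4). Count: 2.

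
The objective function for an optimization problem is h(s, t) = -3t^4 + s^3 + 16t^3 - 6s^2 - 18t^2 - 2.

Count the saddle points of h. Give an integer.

3

h separates as a function of s plus a function of t, so ∇h=0 decouples.
∂h/∂s = 3s(s - 4) = 0 at s ∈ {0, 4}; ∂h/∂t = -12t(t - 3)(t - 1) = 0 at t ∈ {0, 1, 3}.
The Hessian is diagonal: diag(h_ss, h_tt). Second derivatives: h_ss(0)=-12, h_ss(4)=12; h_tt(0)=-36, h_tt(1)=24, h_tt(3)=-72.
Saddle points occur where the two diagonal entries have opposite signs: (0, 1), (4, 0), (4, 3). Count: 3.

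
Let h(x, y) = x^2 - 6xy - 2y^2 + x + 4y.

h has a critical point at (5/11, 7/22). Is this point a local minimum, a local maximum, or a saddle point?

saddle point

The Hessian of h is constant: H = [[2, -6], [-6, -4]].
det(H) = 2·(-4) − (-6)² = -44.
Since det(H) < 0, H is indefinite and the critical point is a saddle point.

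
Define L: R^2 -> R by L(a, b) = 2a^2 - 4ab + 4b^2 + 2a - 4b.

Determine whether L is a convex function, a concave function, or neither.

L is quadratic, so its Hessian is the constant matrix H = [[4, -4], [-4, 8]].
det(H) = 16, tr(H) = 12.
det(H) > 0 and tr(H) > 0, so H is positive definite everywhere: convex.

convex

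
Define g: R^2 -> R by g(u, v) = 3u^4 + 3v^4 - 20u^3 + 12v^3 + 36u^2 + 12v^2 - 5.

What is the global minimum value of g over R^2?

-5

g(u,v) separates as P(u) + Q(v) − 5, so its minimum is min P + min Q − 5.
P'(u) = 12u(u - 3)(u - 2) vanishes at u ∈ {0, 2, 3}; Q'(v) = 12v(v + 1)(v + 2) vanishes at v ∈ {-2, -1, 0}.
Local minima of P (where P''>0): P(0)=0, P(3)=27. Local minima of Q: Q(-2)=0, Q(0)=0.
So the global minimum of g is P(0) + Q(-2) − 5 = 0 + 0 − 5 = -5, attained at (0, -2).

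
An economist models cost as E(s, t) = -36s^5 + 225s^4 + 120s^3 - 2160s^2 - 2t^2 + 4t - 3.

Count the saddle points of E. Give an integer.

E separates as a function of s plus a function of t, so ∇E=0 decouples.
∂E/∂s = -180s(s - 4)(s - 3)(s + 2) = 0 at s ∈ {-2, 0, 3, 4}; ∂E/∂t = -4(t - 1) = 0 at t ∈ {1}.
The Hessian is diagonal: diag(E_ss, E_tt). Second derivatives: E_ss(-2)=10800, E_ss(0)=-4320, E_ss(3)=2700, E_ss(4)=-4320; E_tt(1)=-4.
Saddle points occur where the two diagonal entries have opposite signs: (-2, 1), (3, 1). Count: 2.

2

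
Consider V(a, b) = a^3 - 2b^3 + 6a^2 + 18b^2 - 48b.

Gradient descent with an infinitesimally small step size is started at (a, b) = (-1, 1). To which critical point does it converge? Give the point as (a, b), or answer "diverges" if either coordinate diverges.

V is separable, so gradient descent decouples: a follows -∂V/∂a, b follows -∂V/∂b.
∂V/∂a = 3a(a + 4); at a=-1 this is -9, so a increases.
∂V/∂b = -6(b - 4)(b - 2); at b=1 this is -18, so b increases.
a converges to its nearest critical value 0 (a local min of the a-part); b converges to 2. The iterate converges to (0, 2).

(0, 2)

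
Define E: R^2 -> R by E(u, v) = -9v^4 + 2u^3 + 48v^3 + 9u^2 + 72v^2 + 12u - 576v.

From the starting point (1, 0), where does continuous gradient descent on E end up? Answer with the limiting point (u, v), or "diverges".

(-1, 2)

E is separable, so gradient descent decouples: u follows -∂E/∂u, v follows -∂E/∂v.
∂E/∂u = 6(u + 1)(u + 2); at u=1 this is 36, so u decreases.
∂E/∂v = -36(v - 4)(v - 2)(v + 2); at v=0 this is -576, so v increases.
u converges to its nearest critical value -1 (a local min of the u-part); v converges to 2. The iterate converges to (-1, 2).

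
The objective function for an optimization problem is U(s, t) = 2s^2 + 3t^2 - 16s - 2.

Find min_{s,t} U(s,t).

U(s,t) separates as P(s) + Q(t) − 2, so its minimum is min P + min Q − 2.
P'(s) = 4s - 16 vanishes at s ∈ {4}; Q'(t) = 6t vanishes at t ∈ {0}.
Local minima of P (where P''>0): P(4)=-32. Local minima of Q: Q(0)=0.
So the global minimum of U is P(4) + Q(0) − 2 = -32 + 0 − 2 = -34, attained at (4, 0).

-34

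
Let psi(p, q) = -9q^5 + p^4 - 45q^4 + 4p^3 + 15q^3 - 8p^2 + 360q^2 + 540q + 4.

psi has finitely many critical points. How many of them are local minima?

4

psi separates as a function of p plus a function of q, so ∇psi=0 decouples.
∂psi/∂p = 4p(p - 1)(p + 4) = 0 at p ∈ {-4, 0, 1}; ∂psi/∂q = -45(q - 2)(q + 1)(q + 2)(q + 3) = 0 at q ∈ {-3, -2, -1, 2}.
The Hessian is diagonal: diag(psi_pp, psi_qq). Second derivatives: psi_pp(-4)=80, psi_pp(0)=-16, psi_pp(1)=20; psi_qq(-3)=450, psi_qq(-2)=-180, psi_qq(-1)=270, psi_qq(2)=-2700.
Local minima occur where both diagonal entries positive: (-4, -3), (-4, -1), (1, -3), (1, -1). Count: 4.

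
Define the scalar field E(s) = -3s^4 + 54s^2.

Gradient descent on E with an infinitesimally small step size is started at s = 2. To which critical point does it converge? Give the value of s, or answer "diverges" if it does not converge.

E'(s) = -12s(s - 3)(s + 3), so E'(2) = 120.
Gradient descent moves in the -E' direction, i.e. s is decreasing.
The nearest critical point in that direction is s = 0, where E'' = 108 > 0 (a local minimum). The iterate converges there.

0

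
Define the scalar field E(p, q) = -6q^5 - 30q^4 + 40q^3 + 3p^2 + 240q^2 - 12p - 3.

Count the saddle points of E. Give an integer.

2

E separates as a function of p plus a function of q, so ∇E=0 decouples.
∂E/∂p = 6(p - 2) = 0 at p ∈ {2}; ∂E/∂q = -30q(q - 2)(q + 2)(q + 4) = 0 at q ∈ {-4, -2, 0, 2}.
The Hessian is diagonal: diag(E_pp, E_qq). Second derivatives: E_pp(2)=6; E_qq(-4)=1440, E_qq(-2)=-480, E_qq(0)=480, E_qq(2)=-1440.
Saddle points occur where the two diagonal entries have opposite signs: (2, -2), (2, 2). Count: 2.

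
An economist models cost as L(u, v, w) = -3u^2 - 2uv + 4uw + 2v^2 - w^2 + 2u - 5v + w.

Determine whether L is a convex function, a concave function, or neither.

L is quadratic, so its Hessian is the constant matrix H = [[-6, -2, 4], [-2, 4, 0], [4, 0, -2]].
Leading principal minors: -6, -28, -8.
Neither pattern holds ⇒ H is indefinite ⇒ neither convex nor concave.

neither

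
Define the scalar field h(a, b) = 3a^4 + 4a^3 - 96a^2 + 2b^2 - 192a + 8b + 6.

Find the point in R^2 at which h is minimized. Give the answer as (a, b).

(4, -2)

h(a,b) separates as P(a) + Q(b) + 6, so its minimum is min P + min Q + 6.
P'(a) = 12(a - 4)(a + 1)(a + 4) vanishes at a ∈ {-4, -1, 4}; Q'(b) = 4b + 8 vanishes at b ∈ {-2}.
Local minima of P (where P''>0): P(-4)=-256, P(4)=-1280. Local minima of Q: Q(-2)=-8.
So the global minimum of h is P(4) + Q(-2) + 6 = -1280 − 8 + 6 = -1282, attained at (4, -2).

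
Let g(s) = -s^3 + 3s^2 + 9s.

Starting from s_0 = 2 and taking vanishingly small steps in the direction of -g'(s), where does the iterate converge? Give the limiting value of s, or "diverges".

g'(s) = -3(s - 3)(s + 1), so g'(2) = 9.
Gradient descent moves in the -g' direction, i.e. s is decreasing.
The nearest critical point in that direction is s = -1, where g'' = 12 > 0 (a local minimum). The iterate converges there.

-1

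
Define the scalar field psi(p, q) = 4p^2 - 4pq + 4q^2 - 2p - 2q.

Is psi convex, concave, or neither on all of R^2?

convex

psi is quadratic, so its Hessian is the constant matrix H = [[8, -4], [-4, 8]].
det(H) = 48, tr(H) = 16.
det(H) > 0 and tr(H) > 0, so H is positive definite everywhere: convex.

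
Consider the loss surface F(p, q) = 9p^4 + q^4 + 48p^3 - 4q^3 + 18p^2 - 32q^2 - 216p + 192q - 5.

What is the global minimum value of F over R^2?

F(p,q) separates as A(p) + B(q) − 5, so its minimum is min A + min B − 5.
A'(p) = 36(p - 1)(p + 2)(p + 3) vanishes at p ∈ {-3, -2, 1}; B'(q) = 4(q - 4)(q - 3)(q + 4) vanishes at q ∈ {-4, 3, 4}.
Local minima of A (where A''>0): A(-3)=243, A(1)=-141. Local minima of B: B(-4)=-768, B(4)=256.
So the global minimum of F is A(1) + B(-4) − 5 = -141 − 768 − 5 = -914, attained at (1, -4).

-914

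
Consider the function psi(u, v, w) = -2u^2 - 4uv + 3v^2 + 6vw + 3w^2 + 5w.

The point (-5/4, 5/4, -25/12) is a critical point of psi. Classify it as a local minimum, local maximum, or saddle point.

saddle point

The Hessian is constant: H = [[-4, -4, 0], [-4, 6, 6], [0, 6, 6]].
Leading principal minors: Δ₁ = -4, Δ₂ = -40, Δ₃ = -96.
The minors fit neither the all-positive nor the alternating-sign pattern, so H is indefinite: a saddle point.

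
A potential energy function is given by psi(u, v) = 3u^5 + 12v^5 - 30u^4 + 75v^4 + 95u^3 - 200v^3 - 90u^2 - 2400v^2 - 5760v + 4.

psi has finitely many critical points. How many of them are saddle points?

8

psi separates as a function of u plus a function of v, so ∇psi=0 decouples.
∂psi/∂u = 15u(u - 4)(u - 3)(u - 1) = 0 at u ∈ {0, 1, 3, 4}; ∂psi/∂v = 60(v - 4)(v + 2)(v + 3)(v + 4) = 0 at v ∈ {-4, -3, -2, 4}.
The Hessian is diagonal: diag(psi_uu, psi_vv). Second derivatives: psi_uu(0)=-180, psi_uu(1)=90, psi_uu(3)=-90, psi_uu(4)=180; psi_vv(-4)=-960, psi_vv(-3)=420, psi_vv(-2)=-720, psi_vv(4)=20160.
Saddle points occur where the two diagonal entries have opposite signs: (0, -3), (0, 4), (1, -4), (1, -2), (3, -3), (3, 4), (4, -4), (4, -2). Count: 8.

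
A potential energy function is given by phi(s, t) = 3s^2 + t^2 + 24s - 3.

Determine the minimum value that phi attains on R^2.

-51

phi(s,t) separates as P(s) + Q(t) − 3, so its minimum is min P + min Q − 3.
P'(s) = 6s + 24 vanishes at s ∈ {-4}; Q'(t) = 2t vanishes at t ∈ {0}.
Local minima of P (where P''>0): P(-4)=-48. Local minima of Q: Q(0)=0.
So the global minimum of phi is P(-4) + Q(0) − 3 = -48 + 0 − 3 = -51, attained at (-4, 0).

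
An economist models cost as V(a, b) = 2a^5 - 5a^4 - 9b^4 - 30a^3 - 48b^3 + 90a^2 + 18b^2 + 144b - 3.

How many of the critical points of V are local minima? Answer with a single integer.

V separates as a function of a plus a function of b, so ∇V=0 decouples.
∂V/∂a = 10a(a - 3)(a - 2)(a + 3) = 0 at a ∈ {-3, 0, 2, 3}; ∂V/∂b = -36(b - 1)(b + 1)(b + 4) = 0 at b ∈ {-4, -1, 1}.
The Hessian is diagonal: diag(V_aa, V_bb). Second derivatives: V_aa(-3)=-900, V_aa(0)=180, V_aa(2)=-100, V_aa(3)=180; V_bb(-4)=-540, V_bb(-1)=216, V_bb(1)=-360.
Local minima occur where both diagonal entries positive: (0, -1), (3, -1). Count: 2.

2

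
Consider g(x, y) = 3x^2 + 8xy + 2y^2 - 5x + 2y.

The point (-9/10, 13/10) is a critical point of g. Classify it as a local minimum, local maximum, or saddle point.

The Hessian of g is constant: H = [[6, 8], [8, 4]].
det(H) = 6·4 − 8² = -40.
Since det(H) < 0, H is indefinite and the critical point is a saddle point.

saddle point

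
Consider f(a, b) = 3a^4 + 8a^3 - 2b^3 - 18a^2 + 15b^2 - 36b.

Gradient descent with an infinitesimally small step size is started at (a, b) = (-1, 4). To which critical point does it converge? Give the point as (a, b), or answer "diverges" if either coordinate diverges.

f is separable, so gradient descent decouples: a follows -∂f/∂a, b follows -∂f/∂b.
∂f/∂a = 12a(a - 1)(a + 3); at a=-1 this is 48, so a decreases.
∂f/∂b = -6(b - 3)(b - 2); at b=4 this is -12, so b increases.
The b-coordinate has no critical point in that direction and runs off to infinity.

diverges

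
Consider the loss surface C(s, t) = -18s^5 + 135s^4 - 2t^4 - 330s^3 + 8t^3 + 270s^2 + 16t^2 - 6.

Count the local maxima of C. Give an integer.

C separates as a function of s plus a function of t, so ∇C=0 decouples.
∂C/∂s = -90s(s - 3)(s - 2)(s - 1) = 0 at s ∈ {0, 1, 2, 3}; ∂C/∂t = -8t(t - 4)(t + 1) = 0 at t ∈ {-1, 0, 4}.
The Hessian is diagonal: diag(C_ss, C_tt). Second derivatives: C_ss(0)=540, C_ss(1)=-180, C_ss(2)=180, C_ss(3)=-540; C_tt(-1)=-40, C_tt(0)=32, C_tt(4)=-160.
Local maxima occur where both diagonal entries negative: (1, -1), (1, 4), (3, -1), (3, 4). Count: 4.

4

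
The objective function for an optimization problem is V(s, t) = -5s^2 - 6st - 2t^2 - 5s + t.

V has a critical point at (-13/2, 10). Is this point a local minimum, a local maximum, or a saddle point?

The Hessian of V is constant: H = [[-10, -6], [-6, -4]].
det(H) = (-10)·(-4) − (-6)² = 4.
det(H) > 0 and tr(H) = -14 < 0, so H is negative definite and the point is a local maximum.

local maximum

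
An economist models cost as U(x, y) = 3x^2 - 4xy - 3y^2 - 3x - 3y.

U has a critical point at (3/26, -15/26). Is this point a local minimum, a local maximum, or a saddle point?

saddle point

The Hessian of U is constant: H = [[6, -4], [-4, -6]].
det(H) = 6·(-6) − (-4)² = -52.
Since det(H) < 0, H is indefinite and the critical point is a saddle point.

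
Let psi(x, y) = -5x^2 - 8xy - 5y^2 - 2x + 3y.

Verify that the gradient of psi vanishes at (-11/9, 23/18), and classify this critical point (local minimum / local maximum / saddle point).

local maximum

∇psi = (-10x - 8y - 2, -8x - 10y + 3); substituting (-11/9, 23/18) gives ∇psi = (0, 0), so (-11/9, 23/18) is indeed a critical point.
The Hessian of psi is constant: H = [[-10, -8], [-8, -10]].
det(H) = (-10)·(-10) − (-8)² = 36.
det(H) > 0 and tr(H) = -20 < 0, so H is negative definite and the point is a local maximum.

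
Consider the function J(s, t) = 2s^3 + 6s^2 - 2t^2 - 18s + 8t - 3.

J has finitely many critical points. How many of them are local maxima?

1

J separates as a function of s plus a function of t, so ∇J=0 decouples.
∂J/∂s = 6(s - 1)(s + 3) = 0 at s ∈ {-3, 1}; ∂J/∂t = -4(t - 2) = 0 at t ∈ {2}.
The Hessian is diagonal: diag(J_ss, J_tt). Second derivatives: J_ss(-3)=-24, J_ss(1)=24; J_tt(2)=-4.
Local maxima occur where both diagonal entries negative: (-3, 2). Count: 1.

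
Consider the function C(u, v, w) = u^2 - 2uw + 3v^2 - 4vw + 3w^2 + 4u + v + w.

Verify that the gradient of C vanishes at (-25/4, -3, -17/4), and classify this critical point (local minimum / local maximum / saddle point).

∇C = (2u - 2w + 4, 6v - 4w + 1, -2u - 4v + 6w + 1); substituting (-25/4, -3, -17/4) gives ∇C = (0, 0, 0), so (-25/4, -3, -17/4) is indeed a critical point.
The Hessian is constant: H = [[2, 0, -2], [0, 6, -4], [-2, -4, 6]].
Leading principal minors: Δ₁ = 2, Δ₂ = 12, Δ₃ = 16.
All leading minors are positive, so H is positive definite: a local minimum.

local minimum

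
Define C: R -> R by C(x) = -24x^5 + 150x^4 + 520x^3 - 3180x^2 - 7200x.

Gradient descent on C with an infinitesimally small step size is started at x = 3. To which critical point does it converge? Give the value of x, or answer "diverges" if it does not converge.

C'(x) = -120(x - 5)(x - 4)(x + 1)(x + 3), so C'(3) = -5760.
Gradient descent moves in the -C' direction, i.e. x is increasing.
The nearest critical point in that direction is x = 4, where C'' = 4200 > 0 (a local minimum). The iterate converges there.

4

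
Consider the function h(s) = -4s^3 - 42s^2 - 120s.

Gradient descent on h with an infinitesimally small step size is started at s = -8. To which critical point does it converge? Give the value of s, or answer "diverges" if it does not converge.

h'(s) = -12(s + 2)(s + 5), so h'(-8) = -216.
Gradient descent moves in the -h' direction, i.e. s is increasing.
The nearest critical point in that direction is s = -5, where h'' = 36 > 0 (a local minimum). The iterate converges there.

-5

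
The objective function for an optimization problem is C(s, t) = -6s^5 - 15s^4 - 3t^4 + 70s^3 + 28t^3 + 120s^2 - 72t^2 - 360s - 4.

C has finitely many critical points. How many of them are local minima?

C separates as a function of s plus a function of t, so ∇C=0 decouples.
∂C/∂s = -30(s - 2)(s - 1)(s + 2)(s + 3) = 0 at s ∈ {-3, -2, 1, 2}; ∂C/∂t = -12t(t - 4)(t - 3) = 0 at t ∈ {0, 3, 4}.
The Hessian is diagonal: diag(C_ss, C_tt). Second derivatives: C_ss(-3)=600, C_ss(-2)=-360, C_ss(1)=360, C_ss(2)=-600; C_tt(0)=-144, C_tt(3)=36, C_tt(4)=-48.
Local minima occur where both diagonal entries positive: (-3, 3), (1, 3). Count: 2.

2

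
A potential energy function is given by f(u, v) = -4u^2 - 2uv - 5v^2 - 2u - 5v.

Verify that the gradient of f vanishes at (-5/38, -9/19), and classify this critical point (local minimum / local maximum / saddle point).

∇f = (-8u - 2v - 2, -2u - 10v - 5); substituting (-5/38, -9/19) gives ∇f = (0, 0), so (-5/38, -9/19) is indeed a critical point.
The Hessian of f is constant: H = [[-8, -2], [-2, -10]].
det(H) = (-8)·(-10) − (-2)² = 76.
det(H) > 0 and tr(H) = -18 < 0, so H is negative definite and the point is a local maximum.

local maximum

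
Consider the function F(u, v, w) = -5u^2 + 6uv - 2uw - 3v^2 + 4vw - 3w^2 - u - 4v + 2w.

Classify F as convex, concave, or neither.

concave

F is quadratic, so its Hessian is the constant matrix H = [[-10, 6, -2], [6, -6, 4], [-2, 4, -6]].
Leading principal minors: -10, 24, -56.
Signs alternate −, +, − ⇒ H ≺ 0 ⇒ concave.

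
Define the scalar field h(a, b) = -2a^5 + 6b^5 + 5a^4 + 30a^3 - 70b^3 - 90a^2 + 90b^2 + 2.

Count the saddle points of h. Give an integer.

h separates as a function of a plus a function of b, so ∇h=0 decouples.
∂h/∂a = -10a(a - 3)(a - 2)(a + 3) = 0 at a ∈ {-3, 0, 2, 3}; ∂h/∂b = 30b(b - 2)(b - 1)(b + 3) = 0 at b ∈ {-3, 0, 1, 2}.
The Hessian is diagonal: diag(h_aa, h_bb). Second derivatives: h_aa(-3)=900, h_aa(0)=-180, h_aa(2)=100, h_aa(3)=-180; h_bb(-3)=-1800, h_bb(0)=180, h_bb(1)=-120, h_bb(2)=300.
Saddle points occur where the two diagonal entries have opposite signs: (-3, -3), (-3, 1), (0, 0), (0, 2), (2, -3), (2, 1), (3, 0), (3, 2). Count: 8.

8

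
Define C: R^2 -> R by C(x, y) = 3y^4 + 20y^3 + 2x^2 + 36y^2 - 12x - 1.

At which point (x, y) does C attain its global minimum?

(3, 0)

C(x,y) separates as P(x) + Q(y) − 1, so its minimum is min P + min Q − 1.
P'(x) = 4x - 12 vanishes at x ∈ {3}; Q'(y) = 12y(y + 2)(y + 3) vanishes at y ∈ {-3, -2, 0}.
Local minima of P (where P''>0): P(3)=-18. Local minima of Q: Q(-3)=27, Q(0)=0.
So the global minimum of C is P(3) + Q(0) − 1 = -18 + 0 − 1 = -19, attained at (3, 0).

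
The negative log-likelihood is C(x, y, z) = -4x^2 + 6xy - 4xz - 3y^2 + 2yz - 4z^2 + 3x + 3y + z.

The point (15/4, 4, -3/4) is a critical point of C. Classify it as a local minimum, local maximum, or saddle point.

local maximum

The Hessian is constant: H = [[-8, 6, -4], [6, -6, 2], [-4, 2, -8]].
Leading principal minors: Δ₁ = -8, Δ₂ = 12, Δ₃ = -64.
The minors alternate sign starting negative (−, +, −), so H is negative definite: a local maximum.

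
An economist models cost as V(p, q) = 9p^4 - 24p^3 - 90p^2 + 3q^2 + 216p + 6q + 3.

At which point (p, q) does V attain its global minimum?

(-2, -1)

V(p,q) separates as A(p) + B(q) + 3, so its minimum is min A + min B + 3.
A'(p) = 36(p - 3)(p - 1)(p + 2) vanishes at p ∈ {-2, 1, 3}; B'(q) = 6q + 6 vanishes at q ∈ {-1}.
Local minima of A (where A''>0): A(-2)=-456, A(3)=-81. Local minima of B: B(-1)=-3.
So the global minimum of V is A(-2) + B(-1) + 3 = -456 − 3 + 3 = -456, attained at (-2, -1).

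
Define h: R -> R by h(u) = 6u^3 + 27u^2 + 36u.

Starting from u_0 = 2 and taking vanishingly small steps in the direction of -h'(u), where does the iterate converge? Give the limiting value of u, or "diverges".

h'(u) = 18(u + 1)(u + 2), so h'(2) = 216.
Gradient descent moves in the -h' direction, i.e. u is decreasing.
The nearest critical point in that direction is u = -1, where h'' = 18 > 0 (a local minimum). The iterate converges there.

-1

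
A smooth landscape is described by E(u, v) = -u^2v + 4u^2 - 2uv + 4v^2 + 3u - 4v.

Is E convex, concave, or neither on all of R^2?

The term -u^2v is cubic, so the Hessian is not constant.
∂²E/∂u² = -2v + 8, which takes both signs as v varies (negative for sufficiently large v). A diagonal entry of the Hessian changing sign means the Hessian is neither positive- nor negative-semidefinite on all of R^2.

neither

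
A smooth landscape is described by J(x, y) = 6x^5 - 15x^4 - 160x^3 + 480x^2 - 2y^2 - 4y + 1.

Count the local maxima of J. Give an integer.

J separates as a function of x plus a function of y, so ∇J=0 decouples.
∂J/∂x = 30x(x - 4)(x - 2)(x + 4) = 0 at x ∈ {-4, 0, 2, 4}; ∂J/∂y = -4(y + 1) = 0 at y ∈ {-1}.
The Hessian is diagonal: diag(J_xx, J_yy). Second derivatives: J_xx(-4)=-5760, J_xx(0)=960, J_xx(2)=-720, J_xx(4)=1920; J_yy(-1)=-4.
Local maxima occur where both diagonal entries negative: (-4, -1), (2, -1). Count: 2.

2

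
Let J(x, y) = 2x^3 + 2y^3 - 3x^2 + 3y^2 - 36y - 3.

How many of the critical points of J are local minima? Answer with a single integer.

1

J separates as a function of x plus a function of y, so ∇J=0 decouples.
∂J/∂x = 6x(x - 1) = 0 at x ∈ {0, 1}; ∂J/∂y = 6(y - 2)(y + 3) = 0 at y ∈ {-3, 2}.
The Hessian is diagonal: diag(J_xx, J_yy). Second derivatives: J_xx(0)=-6, J_xx(1)=6; J_yy(-3)=-30, J_yy(2)=30.
Local minima occur where both diagonal entries positive: (1, 2). Count: 1.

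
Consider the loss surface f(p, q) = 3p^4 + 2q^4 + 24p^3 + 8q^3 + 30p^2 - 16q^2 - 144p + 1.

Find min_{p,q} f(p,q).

f(p,q) separates as A(p) + B(q) + 1, so its minimum is min A + min B + 1.
A'(p) = 12(p - 1)(p + 3)(p + 4) vanishes at p ∈ {-4, -3, 1}; B'(q) = 8q(q - 1)(q + 4) vanishes at q ∈ {-4, 0, 1}.
Local minima of A (where A''>0): A(-4)=288, A(1)=-87. Local minima of B: B(-4)=-256, B(1)=-6.
So the global minimum of f is A(1) + B(-4) + 1 = -87 − 256 + 1 = -342, attained at (1, -4).

-342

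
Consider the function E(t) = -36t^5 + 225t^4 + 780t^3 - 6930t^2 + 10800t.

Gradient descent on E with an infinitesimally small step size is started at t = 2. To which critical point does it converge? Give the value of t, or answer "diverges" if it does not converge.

3

E'(t) = -180(t - 5)(t - 3)(t - 1)(t + 4), so E'(2) = -3240.
Gradient descent moves in the -E' direction, i.e. t is increasing.
The nearest critical point in that direction is t = 3, where E'' = 5040 > 0 (a local minimum). The iterate converges there.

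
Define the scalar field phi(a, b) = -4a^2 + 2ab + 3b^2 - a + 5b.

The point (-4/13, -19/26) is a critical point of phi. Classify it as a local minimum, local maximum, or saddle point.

saddle point

The Hessian of phi is constant: H = [[-8, 2], [2, 6]].
det(H) = (-8)·6 − 2² = -52.
Since det(H) < 0, H is indefinite and the critical point is a saddle point.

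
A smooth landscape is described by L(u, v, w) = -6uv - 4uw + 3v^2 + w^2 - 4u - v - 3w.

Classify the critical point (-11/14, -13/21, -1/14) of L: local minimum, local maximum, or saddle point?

The Hessian is constant: H = [[0, -6, -4], [-6, 6, 0], [-4, 0, 2]].
Leading principal minors: Δ₁ = 0, Δ₂ = -36, Δ₃ = -168.
The minors fit neither the all-positive nor the alternating-sign pattern, so H is indefinite: a saddle point.

saddle point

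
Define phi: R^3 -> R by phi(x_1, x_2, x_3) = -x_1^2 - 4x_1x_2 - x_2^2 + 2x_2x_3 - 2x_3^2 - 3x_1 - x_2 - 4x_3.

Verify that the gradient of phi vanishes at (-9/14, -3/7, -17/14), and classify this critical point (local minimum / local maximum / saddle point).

∇phi = (-2x_1 - 4x_2 - 3, -4x_1 - 2x_2 + 2x_3 - 1, 2x_2 - 4x_3 - 4); substituting (-9/14, -3/7, -17/14) gives ∇phi = (0, 0, 0), so (-9/14, -3/7, -17/14) is indeed a critical point.
The Hessian is constant: H = [[-2, -4, 0], [-4, -2, 2], [0, 2, -4]].
Leading principal minors: Δ₁ = -2, Δ₂ = -12, Δ₃ = 56.
The minors fit neither the all-positive nor the alternating-sign pattern, so H is indefinite: a saddle point.

saddle point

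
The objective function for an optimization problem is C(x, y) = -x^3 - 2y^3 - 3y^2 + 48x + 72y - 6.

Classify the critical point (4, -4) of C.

saddle point

The mixed partial ∂²C/∂x∂y is 0, so the Hessian at any point is diag(C_xx, C_yy) = diag(-6x, -6(2y + 1)).
At (4, -4): H = diag(-24, 42).
The eigenvalues have opposite signs, so H is indefinite: a saddle point.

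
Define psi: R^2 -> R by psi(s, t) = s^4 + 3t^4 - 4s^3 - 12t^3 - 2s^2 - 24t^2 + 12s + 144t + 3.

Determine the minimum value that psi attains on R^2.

-246

psi(s,t) separates as P(s) + Q(t) + 3, so its minimum is min P + min Q + 3.
P'(s) = 4(s - 3)(s - 1)(s + 1) vanishes at s ∈ {-1, 1, 3}; Q'(t) = 12(t - 3)(t - 2)(t + 2) vanishes at t ∈ {-2, 2, 3}.
Local minima of P (where P''>0): P(-1)=-9, P(3)=-9. Local minima of Q: Q(-2)=-240, Q(3)=135.
So the global minimum of psi is P(-1) + Q(-2) + 3 = -9 − 240 + 3 = -246, attained at (-1, -2).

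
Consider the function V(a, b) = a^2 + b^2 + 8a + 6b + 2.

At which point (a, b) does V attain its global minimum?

V(a,b) separates as P(a) + Q(b) + 2, so its minimum is min P + min Q + 2.
P'(a) = 2a + 8 vanishes at a ∈ {-4}; Q'(b) = 2b + 6 vanishes at b ∈ {-3}.
Local minima of P (where P''>0): P(-4)=-16. Local minima of Q: Q(-3)=-9.
So the global minimum of V is P(-4) + Q(-3) + 2 = -16 − 9 + 2 = -23, attained at (-4, -3).

(-4, -3)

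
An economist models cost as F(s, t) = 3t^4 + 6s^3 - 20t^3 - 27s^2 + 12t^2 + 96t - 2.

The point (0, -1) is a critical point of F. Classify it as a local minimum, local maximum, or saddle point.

saddle point

The mixed partial ∂²F/∂s∂t is 0, so the Hessian at any point is diag(F_ss, F_tt) = diag(18(2s - 3), 12(3t^2 - 10t + 2)).
At (0, -1): H = diag(-54, 180).
The eigenvalues have opposite signs, so H is indefinite: a saddle point.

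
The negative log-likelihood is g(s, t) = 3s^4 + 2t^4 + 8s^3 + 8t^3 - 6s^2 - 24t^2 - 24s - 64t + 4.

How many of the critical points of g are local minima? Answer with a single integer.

g separates as a function of s plus a function of t, so ∇g=0 decouples.
∂g/∂s = 12(s - 1)(s + 1)(s + 2) = 0 at s ∈ {-2, -1, 1}; ∂g/∂t = 8(t - 2)(t + 1)(t + 4) = 0 at t ∈ {-4, -1, 2}.
The Hessian is diagonal: diag(g_ss, g_tt). Second derivatives: g_ss(-2)=36, g_ss(-1)=-24, g_ss(1)=72; g_tt(-4)=144, g_tt(-1)=-72, g_tt(2)=144.
Local minima occur where both diagonal entries positive: (-2, -4), (-2, 2), (1, -4), (1, 2). Count: 4.

4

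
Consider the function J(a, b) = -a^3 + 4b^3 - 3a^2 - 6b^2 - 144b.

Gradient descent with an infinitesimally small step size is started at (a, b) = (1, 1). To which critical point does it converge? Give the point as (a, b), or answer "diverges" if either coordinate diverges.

diverges

J is separable, so gradient descent decouples: a follows -∂J/∂a, b follows -∂J/∂b.
∂J/∂a = -3a(a + 2); at a=1 this is -9, so a increases.
∂J/∂b = 12(b - 4)(b + 3); at b=1 this is -144, so b increases.
The a-coordinate has no critical point in that direction and runs off to infinity.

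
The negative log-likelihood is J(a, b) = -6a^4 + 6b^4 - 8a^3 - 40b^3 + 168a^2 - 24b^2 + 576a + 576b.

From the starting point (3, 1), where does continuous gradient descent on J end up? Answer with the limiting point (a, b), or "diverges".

(-2, -2)

J is separable, so gradient descent decouples: a follows -∂J/∂a, b follows -∂J/∂b.
∂J/∂a = -24(a - 4)(a + 2)(a + 3); at a=3 this is 720, so a decreases.
∂J/∂b = 24(b - 4)(b - 3)(b + 2); at b=1 this is 432, so b decreases.
a converges to its nearest critical value -2 (a local min of the a-part); b converges to -2. The iterate converges to (-2, -2).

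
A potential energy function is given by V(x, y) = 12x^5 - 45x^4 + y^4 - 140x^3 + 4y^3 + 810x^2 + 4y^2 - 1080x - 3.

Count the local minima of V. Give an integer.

V separates as a function of x plus a function of y, so ∇V=0 decouples.
∂V/∂x = 60(x - 3)(x - 2)(x - 1)(x + 3) = 0 at x ∈ {-3, 1, 2, 3}; ∂V/∂y = 4y(y + 1)(y + 2) = 0 at y ∈ {-2, -1, 0}.
The Hessian is diagonal: diag(V_xx, V_yy). Second derivatives: V_xx(-3)=-7200, V_xx(1)=480, V_xx(2)=-300, V_xx(3)=720; V_yy(-2)=8, V_yy(-1)=-4, V_yy(0)=8.
Local minima occur where both diagonal entries positive: (1, -2), (1, 0), (3, -2), (3, 0). Count: 4.

4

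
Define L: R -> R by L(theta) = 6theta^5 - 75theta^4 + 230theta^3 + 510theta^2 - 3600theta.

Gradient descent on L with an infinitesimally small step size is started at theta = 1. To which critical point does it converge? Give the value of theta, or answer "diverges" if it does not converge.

3

L'(theta) = 30(theta - 5)(theta - 4)(theta - 3)(theta + 2), so L'(1) = -2160.
Gradient descent moves in the -L' direction, i.e. theta is increasing.
The nearest critical point in that direction is theta = 3, where L'' = 300 > 0 (a local minimum). The iterate converges there.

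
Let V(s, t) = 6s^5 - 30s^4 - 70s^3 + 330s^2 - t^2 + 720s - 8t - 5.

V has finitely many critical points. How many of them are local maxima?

V separates as a function of s plus a function of t, so ∇V=0 decouples.
∂V/∂s = 30(s - 4)(s - 3)(s + 1)(s + 2) = 0 at s ∈ {-2, -1, 3, 4}; ∂V/∂t = -2(t + 4) = 0 at t ∈ {-4}.
The Hessian is diagonal: diag(V_ss, V_tt). Second derivatives: V_ss(-2)=-900, V_ss(-1)=600, V_ss(3)=-600, V_ss(4)=900; V_tt(-4)=-2.
Local maxima occur where both diagonal entries negative: (-2, -4), (3, -4). Count: 2.

2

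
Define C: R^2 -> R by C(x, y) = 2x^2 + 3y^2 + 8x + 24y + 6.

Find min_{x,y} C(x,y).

-50

C(x,y) separates as P(x) + Q(y) + 6, so its minimum is min P + min Q + 6.
P'(x) = 4x + 8 vanishes at x ∈ {-2}; Q'(y) = 6y + 24 vanishes at y ∈ {-4}.
Local minima of P (where P''>0): P(-2)=-8. Local minima of Q: Q(-4)=-48.
So the global minimum of C is P(-2) + Q(-4) + 6 = -8 − 48 + 6 = -50, attained at (-2, -4).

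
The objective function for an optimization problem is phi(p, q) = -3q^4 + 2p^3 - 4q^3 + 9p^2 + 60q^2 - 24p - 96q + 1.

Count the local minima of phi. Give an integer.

1

phi separates as a function of p plus a function of q, so ∇phi=0 decouples.
∂phi/∂p = 6(p - 1)(p + 4) = 0 at p ∈ {-4, 1}; ∂phi/∂q = -12(q - 2)(q - 1)(q + 4) = 0 at q ∈ {-4, 1, 2}.
The Hessian is diagonal: diag(phi_pp, phi_qq). Second derivatives: phi_pp(-4)=-30, phi_pp(1)=30; phi_qq(-4)=-360, phi_qq(1)=60, phi_qq(2)=-72.
Local minima occur where both diagonal entries positive: (1, 1). Count: 1.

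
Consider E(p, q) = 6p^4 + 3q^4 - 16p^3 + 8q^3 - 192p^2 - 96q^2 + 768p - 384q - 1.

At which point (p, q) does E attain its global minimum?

(-4, 4)

E(p,q) separates as A(p) + B(q) − 1, so its minimum is min A + min B − 1.
A'(p) = 24(p - 4)(p - 2)(p + 4) vanishes at p ∈ {-4, 2, 4}; B'(q) = 12(q - 4)(q + 2)(q + 4) vanishes at q ∈ {-4, -2, 4}.
Local minima of A (where A''>0): A(-4)=-3584, A(4)=512. Local minima of B: B(-4)=256, B(4)=-1792.
So the global minimum of E is A(-4) + B(4) − 1 = -3584 − 1792 − 1 = -5377, attained at (-4, 4).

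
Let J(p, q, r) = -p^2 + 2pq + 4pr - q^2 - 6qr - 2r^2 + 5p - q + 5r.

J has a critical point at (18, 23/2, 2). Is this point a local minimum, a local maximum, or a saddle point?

saddle point

The Hessian is constant: H = [[-2, 2, 4], [2, -2, -6], [4, -6, -4]].
Leading principal minors: Δ₁ = -2, Δ₂ = 0, Δ₃ = 8.
The minors fit neither the all-positive nor the alternating-sign pattern, so H is indefinite: a saddle point.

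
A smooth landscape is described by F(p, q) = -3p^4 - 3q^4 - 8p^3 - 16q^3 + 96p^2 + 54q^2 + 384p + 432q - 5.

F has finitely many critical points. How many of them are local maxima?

F separates as a function of p plus a function of q, so ∇F=0 decouples.
∂F/∂p = -12(p - 4)(p + 2)(p + 4) = 0 at p ∈ {-4, -2, 4}; ∂F/∂q = -12(q - 3)(q + 3)(q + 4) = 0 at q ∈ {-4, -3, 3}.
The Hessian is diagonal: diag(F_pp, F_qq). Second derivatives: F_pp(-4)=-192, F_pp(-2)=144, F_pp(4)=-576; F_qq(-4)=-84, F_qq(-3)=72, F_qq(3)=-504.
Local maxima occur where both diagonal entries negative: (-4, -4), (-4, 3), (4, -4), (4, 3). Count: 4.

4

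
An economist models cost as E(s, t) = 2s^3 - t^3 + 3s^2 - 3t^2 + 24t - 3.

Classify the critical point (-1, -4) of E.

saddle point

The mixed partial ∂²E/∂s∂t is 0, so the Hessian at any point is diag(E_ss, E_tt) = diag(6(2s + 1), -6(t + 1)).
At (-1, -4): H = diag(-6, 18).
The eigenvalues have opposite signs, so H is indefinite: a saddle point.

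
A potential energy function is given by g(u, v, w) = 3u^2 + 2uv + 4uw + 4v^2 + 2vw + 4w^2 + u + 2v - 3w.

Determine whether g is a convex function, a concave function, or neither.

g is quadratic, so its Hessian is the constant matrix H = [[6, 2, 4], [2, 8, 2], [4, 2, 8]].
Leading principal minors: 6, 44, 232.
All positive ⇒ H ≻ 0 ⇒ convex.

convex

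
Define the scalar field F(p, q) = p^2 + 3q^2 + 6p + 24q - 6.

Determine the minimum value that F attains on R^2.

F(p,q) separates as A(p) + B(q) − 6, so its minimum is min A + min B − 6.
A'(p) = 2p + 6 vanishes at p ∈ {-3}; B'(q) = 6q + 24 vanishes at q ∈ {-4}.
Local minima of A (where A''>0): A(-3)=-9. Local minima of B: B(-4)=-48.
So the global minimum of F is A(-3) + B(-4) − 6 = -9 − 48 − 6 = -63, attained at (-3, -4).

-63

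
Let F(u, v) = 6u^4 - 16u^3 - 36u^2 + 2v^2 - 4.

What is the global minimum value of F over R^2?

-274

F(u,v) separates as P(u) + Q(v) − 4, so its minimum is min P + min Q − 4.
P'(u) = 24u(u - 3)(u + 1) vanishes at u ∈ {-1, 0, 3}; Q'(v) = 4v vanishes at v ∈ {0}.
Local minima of P (where P''>0): P(-1)=-14, P(3)=-270. Local minima of Q: Q(0)=0.
So the global minimum of F is P(3) + Q(0) − 4 = -270 + 0 − 4 = -274, attained at (3, 0).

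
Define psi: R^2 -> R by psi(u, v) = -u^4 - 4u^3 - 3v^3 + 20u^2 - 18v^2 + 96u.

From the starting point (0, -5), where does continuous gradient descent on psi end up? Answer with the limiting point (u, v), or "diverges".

psi is separable, so gradient descent decouples: u follows -∂psi/∂u, v follows -∂psi/∂v.
∂psi/∂u = -4(u - 3)(u + 2)(u + 4); at u=0 this is 96, so u decreases.
∂psi/∂v = -9v(v + 4); at v=-5 this is -45, so v increases.
u converges to its nearest critical value -2 (a local min of the u-part); v converges to -4. The iterate converges to (-2, -4).

(-2, -4)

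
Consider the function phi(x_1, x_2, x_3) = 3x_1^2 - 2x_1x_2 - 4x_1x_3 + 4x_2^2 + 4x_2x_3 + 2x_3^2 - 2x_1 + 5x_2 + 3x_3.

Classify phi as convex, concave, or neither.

phi is quadratic, so its Hessian is the constant matrix H = [[6, -2, -4], [-2, 8, 4], [-4, 4, 4]].
Leading principal minors: 6, 44, 16.
All positive ⇒ H ≻ 0 ⇒ convex.

convex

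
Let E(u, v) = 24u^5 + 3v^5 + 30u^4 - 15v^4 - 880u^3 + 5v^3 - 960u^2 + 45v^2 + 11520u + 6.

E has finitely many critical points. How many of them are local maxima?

E separates as a function of u plus a function of v, so ∇E=0 decouples.
∂E/∂u = 120(u - 4)(u - 2)(u + 3)(u + 4) = 0 at u ∈ {-4, -3, 2, 4}; ∂E/∂v = 15v(v - 3)(v - 2)(v + 1) = 0 at v ∈ {-1, 0, 2, 3}.
The Hessian is diagonal: diag(E_uu, E_vv). Second derivatives: E_uu(-4)=-5760, E_uu(-3)=4200, E_uu(2)=-7200, E_uu(4)=13440; E_vv(-1)=-180, E_vv(0)=90, E_vv(2)=-90, E_vv(3)=180.
Local maxima occur where both diagonal entries negative: (-4, -1), (-4, 2), (2, -1), (2, 2). Count: 4.

4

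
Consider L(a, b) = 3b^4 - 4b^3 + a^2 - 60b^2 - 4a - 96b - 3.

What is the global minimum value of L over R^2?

-839

L(a,b) separates as P(a) + Q(b) − 3, so its minimum is min P + min Q − 3.
P'(a) = 2a - 4 vanishes at a ∈ {2}; Q'(b) = 12(b - 4)(b + 1)(b + 2) vanishes at b ∈ {-2, -1, 4}.
Local minima of P (where P''>0): P(2)=-4. Local minima of Q: Q(-2)=32, Q(4)=-832.
So the global minimum of L is P(2) + Q(4) − 3 = -4 − 832 − 3 = -839, attained at (2, 4).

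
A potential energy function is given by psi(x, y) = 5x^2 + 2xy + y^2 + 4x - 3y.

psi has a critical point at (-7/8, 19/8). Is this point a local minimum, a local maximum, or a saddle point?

local minimum

The Hessian of psi is constant: H = [[10, 2], [2, 2]].
det(H) = 10·2 − 2² = 16.
det(H) > 0 and tr(H) = 12 > 0, so H is positive definite and the point is a local minimum.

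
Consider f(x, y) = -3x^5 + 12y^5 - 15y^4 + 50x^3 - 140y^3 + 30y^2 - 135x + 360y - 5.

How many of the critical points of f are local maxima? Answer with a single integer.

f separates as a function of x plus a function of y, so ∇f=0 decouples.
∂f/∂x = -15(x - 3)(x - 1)(x + 1)(x + 3) = 0 at x ∈ {-3, -1, 1, 3}; ∂f/∂y = 60(y - 3)(y - 1)(y + 1)(y + 2) = 0 at y ∈ {-2, -1, 1, 3}.
The Hessian is diagonal: diag(f_xx, f_yy). Second derivatives: f_xx(-3)=720, f_xx(-1)=-240, f_xx(1)=240, f_xx(3)=-720; f_yy(-2)=-900, f_yy(-1)=480, f_yy(1)=-720, f_yy(3)=2400.
Local maxima occur where both diagonal entries negative: (-1, -2), (-1, 1), (3, -2), (3, 1). Count: 4.

4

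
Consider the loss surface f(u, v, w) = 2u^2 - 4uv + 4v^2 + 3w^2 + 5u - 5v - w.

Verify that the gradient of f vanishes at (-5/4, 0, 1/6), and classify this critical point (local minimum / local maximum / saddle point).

∇f = (4u - 4v + 5, -4u + 8v - 5, 6w - 1); substituting (-5/4, 0, 1/6) gives ∇f = (0, 0, 0), so (-5/4, 0, 1/6) is indeed a critical point.
The Hessian is constant: H = [[4, -4, 0], [-4, 8, 0], [0, 0, 6]].
Leading principal minors: Δ₁ = 4, Δ₂ = 16, Δ₃ = 96.
All leading minors are positive, so H is positive definite: a local minimum.

local minimum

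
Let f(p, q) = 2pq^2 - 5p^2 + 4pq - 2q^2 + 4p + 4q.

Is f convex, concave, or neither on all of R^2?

The term 2pq^2 is cubic, so the Hessian is not constant.
∂²f/∂q² = 4p - 4, which takes both signs as p varies (negative for sufficiently negative p). A diagonal entry of the Hessian changing sign means the Hessian is neither positive- nor negative-semidefinite on all of R^2.

neither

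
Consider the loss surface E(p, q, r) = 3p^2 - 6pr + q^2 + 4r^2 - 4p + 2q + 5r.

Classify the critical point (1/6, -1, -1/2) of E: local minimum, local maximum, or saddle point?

local minimum

The Hessian is constant: H = [[6, 0, -6], [0, 2, 0], [-6, 0, 8]].
Leading principal minors: Δ₁ = 6, Δ₂ = 12, Δ₃ = 24.
All leading minors are positive, so H is positive definite: a local minimum.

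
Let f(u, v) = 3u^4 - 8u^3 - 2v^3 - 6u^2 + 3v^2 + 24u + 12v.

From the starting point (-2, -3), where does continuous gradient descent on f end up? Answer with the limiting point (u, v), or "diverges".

f is separable, so gradient descent decouples: u follows -∂f/∂u, v follows -∂f/∂v.
∂f/∂u = 12(u - 2)(u - 1)(u + 1); at u=-2 this is -144, so u increases.
∂f/∂v = -6(v - 2)(v + 1); at v=-3 this is -60, so v increases.
u converges to its nearest critical value -1 (a local min of the u-part); v converges to -1. The iterate converges to (-1, -1).

(-1, -1)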